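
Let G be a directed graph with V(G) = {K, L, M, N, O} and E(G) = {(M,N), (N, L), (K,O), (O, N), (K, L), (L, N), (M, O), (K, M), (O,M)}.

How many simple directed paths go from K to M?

2

K→M
K→O→M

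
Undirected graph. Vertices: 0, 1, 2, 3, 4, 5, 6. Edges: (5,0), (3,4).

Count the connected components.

5

From 0: component {0, 5}.
From 1: component {1}.
From 2: component {2}.
From 3: component {3, 4}.
From 6: component {6}.
That's 5 components.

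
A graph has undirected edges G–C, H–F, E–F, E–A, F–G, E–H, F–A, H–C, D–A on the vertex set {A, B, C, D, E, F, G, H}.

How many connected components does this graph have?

From A: component {A, C, D, E, F, G, H}.
From B: component {B}.
That's 2 components.

2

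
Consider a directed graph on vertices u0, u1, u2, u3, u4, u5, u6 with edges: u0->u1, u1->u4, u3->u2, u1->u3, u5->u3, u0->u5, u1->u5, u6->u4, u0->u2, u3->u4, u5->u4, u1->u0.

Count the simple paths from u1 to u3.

3

u1→u0→u5→u3
u1→u3
u1→u5→u3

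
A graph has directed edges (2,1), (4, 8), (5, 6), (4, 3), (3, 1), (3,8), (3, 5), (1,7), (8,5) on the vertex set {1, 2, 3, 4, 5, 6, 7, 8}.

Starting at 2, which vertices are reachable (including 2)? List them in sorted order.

Start at 2.
Its neighbours: 1.
Then their neighbours: 7.
Nothing further is reachable.

1, 2, 7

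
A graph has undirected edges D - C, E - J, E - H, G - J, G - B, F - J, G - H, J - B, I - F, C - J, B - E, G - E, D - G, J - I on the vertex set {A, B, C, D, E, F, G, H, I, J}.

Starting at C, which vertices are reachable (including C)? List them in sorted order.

Start at C.
Its neighbours: D, J.
Then their neighbours: B, E, F, G, I.
Then next layer: H.
Nothing further is reachable.

B, C, D, E, F, G, H, I, J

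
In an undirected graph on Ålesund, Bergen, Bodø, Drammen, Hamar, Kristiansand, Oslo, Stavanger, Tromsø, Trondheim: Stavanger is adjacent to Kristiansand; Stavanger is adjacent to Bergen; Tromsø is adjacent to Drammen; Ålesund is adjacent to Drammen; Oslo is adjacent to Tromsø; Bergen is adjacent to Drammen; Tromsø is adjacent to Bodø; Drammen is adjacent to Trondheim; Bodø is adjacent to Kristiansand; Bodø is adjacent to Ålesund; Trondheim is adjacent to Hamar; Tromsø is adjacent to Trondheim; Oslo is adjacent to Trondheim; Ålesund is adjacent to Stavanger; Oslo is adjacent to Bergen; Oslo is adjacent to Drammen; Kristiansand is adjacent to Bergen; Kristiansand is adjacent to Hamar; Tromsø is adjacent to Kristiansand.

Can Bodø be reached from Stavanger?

Yes

Explore from Stavanger.
Distance 1: reach Ålesund, Bergen, Kristiansand.
Distance 2: reach Bodø, Drammen, Hamar, Oslo, Tromsø.
Found Bodø.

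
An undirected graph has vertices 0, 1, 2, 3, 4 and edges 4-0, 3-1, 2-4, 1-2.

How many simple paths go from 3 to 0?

1

3–1–2–4–0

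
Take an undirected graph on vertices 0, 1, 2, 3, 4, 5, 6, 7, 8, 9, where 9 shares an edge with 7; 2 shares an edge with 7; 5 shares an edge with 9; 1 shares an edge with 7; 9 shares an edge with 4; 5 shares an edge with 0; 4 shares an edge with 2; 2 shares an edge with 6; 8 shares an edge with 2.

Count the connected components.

2

From 0: component {0, 1, 2, 4, 5, 6, 7, 8, 9}.
From 3: component {3}.
That's 2 components.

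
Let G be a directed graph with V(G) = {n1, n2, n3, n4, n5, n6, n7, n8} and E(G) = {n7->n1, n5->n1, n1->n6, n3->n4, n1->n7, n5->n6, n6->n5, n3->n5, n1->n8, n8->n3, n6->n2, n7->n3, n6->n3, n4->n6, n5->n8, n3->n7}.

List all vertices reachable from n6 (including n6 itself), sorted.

n1, n2, n3, n4, n5, n6, n7, n8

Start at n6.
Its neighbours: n2, n3, n5.
Then their neighbours: n1, n4, n7, n8.
Every vertex is now reached.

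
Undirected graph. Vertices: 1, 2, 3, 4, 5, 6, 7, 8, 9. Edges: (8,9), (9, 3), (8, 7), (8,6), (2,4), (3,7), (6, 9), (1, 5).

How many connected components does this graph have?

3

From 1: component {1, 5}.
From 2: component {2, 4}.
From 3: component {3, 6, 7, 8, 9}.
That's 3 components.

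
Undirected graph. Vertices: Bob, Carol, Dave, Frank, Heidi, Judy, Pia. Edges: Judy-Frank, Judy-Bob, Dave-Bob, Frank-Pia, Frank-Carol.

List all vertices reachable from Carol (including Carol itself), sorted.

Start at Carol.
Its neighbours: Frank.
Then their neighbours: Judy, Pia.
Then next layer: Bob.
Then next layer: Dave.
Nothing further is reachable.

Bob, Carol, Dave, Frank, Judy, Pia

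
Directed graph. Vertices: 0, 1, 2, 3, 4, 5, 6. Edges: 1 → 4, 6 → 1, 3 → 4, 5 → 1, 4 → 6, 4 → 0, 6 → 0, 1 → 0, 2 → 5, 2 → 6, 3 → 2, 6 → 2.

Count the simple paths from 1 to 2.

1→4→6→2

1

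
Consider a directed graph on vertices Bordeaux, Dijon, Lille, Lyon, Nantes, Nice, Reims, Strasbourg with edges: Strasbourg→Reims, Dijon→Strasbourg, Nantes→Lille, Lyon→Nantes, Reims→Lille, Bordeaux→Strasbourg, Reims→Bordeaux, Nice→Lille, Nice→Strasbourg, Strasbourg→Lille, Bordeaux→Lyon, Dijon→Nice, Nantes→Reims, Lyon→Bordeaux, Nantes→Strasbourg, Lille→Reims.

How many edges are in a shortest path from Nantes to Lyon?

3

Distance 0: Nantes.
Distance 1: Lille, Reims, Strasbourg.
Distance 2: Bordeaux.
Distance 3: Lyon — contains Lyon.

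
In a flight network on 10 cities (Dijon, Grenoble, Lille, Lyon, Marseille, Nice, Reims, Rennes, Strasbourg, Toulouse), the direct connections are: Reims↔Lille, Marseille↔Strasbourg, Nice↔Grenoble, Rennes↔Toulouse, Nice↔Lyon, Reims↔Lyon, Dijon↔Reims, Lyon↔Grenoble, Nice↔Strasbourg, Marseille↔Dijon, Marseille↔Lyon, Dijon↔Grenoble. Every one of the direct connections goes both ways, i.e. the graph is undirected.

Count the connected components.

2

From Dijon: component {Dijon, Grenoble, Lille, Lyon, Marseille, Nice, Reims, Strasbourg}.
From Rennes: component {Rennes, Toulouse}.
That's 2 components.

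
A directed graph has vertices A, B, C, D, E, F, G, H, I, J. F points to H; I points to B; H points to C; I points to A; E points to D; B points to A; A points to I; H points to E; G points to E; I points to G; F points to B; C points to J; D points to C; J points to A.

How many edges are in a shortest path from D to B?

Distance 0: D.
Distance 1: C.
Distance 2: J.
Distance 3: A.
Distance 4: I.
Distance 5: B, G — contains B.

5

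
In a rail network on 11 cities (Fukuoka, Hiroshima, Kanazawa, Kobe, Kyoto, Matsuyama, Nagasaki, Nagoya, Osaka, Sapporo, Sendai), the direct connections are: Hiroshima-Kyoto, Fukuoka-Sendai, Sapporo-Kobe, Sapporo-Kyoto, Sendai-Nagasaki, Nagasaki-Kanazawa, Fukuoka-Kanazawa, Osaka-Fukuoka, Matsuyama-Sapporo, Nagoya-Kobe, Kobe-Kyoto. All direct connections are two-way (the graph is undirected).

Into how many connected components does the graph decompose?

2

From Fukuoka: component {Fukuoka, Kanazawa, Nagasaki, Osaka, Sendai}.
From Hiroshima: component {Hiroshima, Kobe, Kyoto, Matsuyama, Nagoya, Sapporo}.
That's 2 components.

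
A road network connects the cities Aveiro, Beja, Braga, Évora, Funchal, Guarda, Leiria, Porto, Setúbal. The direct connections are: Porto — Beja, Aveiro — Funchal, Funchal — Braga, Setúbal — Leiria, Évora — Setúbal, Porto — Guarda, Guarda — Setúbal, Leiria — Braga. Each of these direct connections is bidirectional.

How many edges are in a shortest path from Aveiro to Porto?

Distance 0: Aveiro.
Distance 1: Funchal.
Distance 2: Braga.
Distance 3: Leiria.
Distance 4: Setúbal.
Distance 5: Évora, Guarda.
Distance 6: Porto — contains Porto.

6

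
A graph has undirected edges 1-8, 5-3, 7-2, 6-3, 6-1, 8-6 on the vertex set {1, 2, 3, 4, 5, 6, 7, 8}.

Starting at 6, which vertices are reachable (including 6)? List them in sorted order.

Start at 6.
Its neighbours: 1, 3, 8.
Then their neighbours: 5.
Nothing further is reachable.

1, 3, 5, 6, 8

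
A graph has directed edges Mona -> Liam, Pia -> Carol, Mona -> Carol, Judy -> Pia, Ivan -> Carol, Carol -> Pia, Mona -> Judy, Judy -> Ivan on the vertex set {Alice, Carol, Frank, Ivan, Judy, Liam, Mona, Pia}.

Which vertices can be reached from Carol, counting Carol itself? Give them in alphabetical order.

Start at Carol.
Its neighbours: Pia.
Nothing further is reachable.

Carol, Pia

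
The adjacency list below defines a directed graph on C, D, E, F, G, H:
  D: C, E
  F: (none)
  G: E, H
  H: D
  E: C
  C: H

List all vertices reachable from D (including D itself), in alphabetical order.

C, D, E, H

Start at D.
Its neighbours: C, E.
Then their neighbours: H.
Nothing further is reachable.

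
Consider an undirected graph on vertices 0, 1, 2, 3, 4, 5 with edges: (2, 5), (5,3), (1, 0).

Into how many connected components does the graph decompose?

3

From 0: component {0, 1}.
From 2: component {2, 3, 5}.
From 4: component {4}.
That's 3 components.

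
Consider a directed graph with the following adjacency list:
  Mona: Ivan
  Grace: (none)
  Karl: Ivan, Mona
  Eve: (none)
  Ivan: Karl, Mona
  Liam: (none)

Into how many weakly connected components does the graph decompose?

From Eve: component {Eve}.
From Grace: component {Grace}.
From Ivan: component {Ivan, Karl, Mona}.
From Liam: component {Liam}.
That's 4 components.

4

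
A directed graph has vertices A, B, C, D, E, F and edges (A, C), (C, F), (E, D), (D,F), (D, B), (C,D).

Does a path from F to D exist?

No

F has no outgoing edges, so nothing is reachable from it.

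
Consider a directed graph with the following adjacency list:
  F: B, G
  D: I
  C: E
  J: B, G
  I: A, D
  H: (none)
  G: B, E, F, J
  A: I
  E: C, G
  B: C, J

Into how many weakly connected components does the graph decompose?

From A: component {A, D, I}.
From B: component {B, C, E, F, G, J}.
From H: component {H}.
That's 3 components.

3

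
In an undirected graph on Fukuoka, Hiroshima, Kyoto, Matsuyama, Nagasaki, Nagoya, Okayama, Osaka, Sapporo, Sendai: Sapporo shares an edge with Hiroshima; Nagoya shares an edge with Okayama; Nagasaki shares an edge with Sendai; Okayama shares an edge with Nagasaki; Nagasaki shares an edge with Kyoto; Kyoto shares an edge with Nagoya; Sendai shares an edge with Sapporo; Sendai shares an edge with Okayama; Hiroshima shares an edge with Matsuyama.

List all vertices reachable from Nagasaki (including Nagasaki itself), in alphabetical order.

Start at Nagasaki.
Its neighbours: Kyoto, Okayama, Sendai.
Then their neighbours: Nagoya, Sapporo.
Then next layer: Hiroshima.
Then next layer: Matsuyama.
Nothing further is reachable.

Hiroshima, Kyoto, Matsuyama, Nagasaki, Nagoya, Okayama, Sapporo, Sendai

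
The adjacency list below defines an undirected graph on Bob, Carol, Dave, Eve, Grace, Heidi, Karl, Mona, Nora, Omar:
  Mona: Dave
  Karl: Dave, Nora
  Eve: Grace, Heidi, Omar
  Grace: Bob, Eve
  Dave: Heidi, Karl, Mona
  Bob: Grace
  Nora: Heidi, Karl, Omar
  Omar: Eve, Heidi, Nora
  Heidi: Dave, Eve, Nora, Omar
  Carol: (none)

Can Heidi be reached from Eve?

Explore from Eve.
Distance 1: reach Grace, Heidi, Omar.
Found Heidi.

Yes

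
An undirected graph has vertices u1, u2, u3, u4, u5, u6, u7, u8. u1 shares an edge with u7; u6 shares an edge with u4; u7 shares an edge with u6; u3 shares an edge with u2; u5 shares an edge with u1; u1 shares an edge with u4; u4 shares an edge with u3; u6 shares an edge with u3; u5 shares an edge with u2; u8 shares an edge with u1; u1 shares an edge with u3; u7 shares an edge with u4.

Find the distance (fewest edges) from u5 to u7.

Distance 0: u5.
Distance 1: u1, u2.
Distance 2: u3, u4, u7, u8 — contains u7.

2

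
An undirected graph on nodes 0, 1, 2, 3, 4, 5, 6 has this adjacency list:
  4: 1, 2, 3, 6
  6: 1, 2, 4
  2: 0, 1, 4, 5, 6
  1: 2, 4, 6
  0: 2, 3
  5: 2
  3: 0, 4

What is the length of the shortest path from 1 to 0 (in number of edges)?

Distance 0: 1.
Distance 1: 2, 4, 6.
Distance 2: 0, 3, 5 — contains 0.

2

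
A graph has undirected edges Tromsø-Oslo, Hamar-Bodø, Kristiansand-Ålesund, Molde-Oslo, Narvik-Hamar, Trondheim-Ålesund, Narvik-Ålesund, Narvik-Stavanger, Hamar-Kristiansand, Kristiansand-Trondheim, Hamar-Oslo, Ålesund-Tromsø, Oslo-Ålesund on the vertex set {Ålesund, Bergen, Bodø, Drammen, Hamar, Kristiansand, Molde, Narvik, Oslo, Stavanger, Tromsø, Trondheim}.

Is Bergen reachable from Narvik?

Explore from Narvik.
Distance 1: reach Ålesund, Hamar, Stavanger.
Distance 2: reach Bodø, Kristiansand, Oslo, Tromsø, Trondheim.
Distance 3: reach Molde.
The search is exhausted without reaching Bergen; it lies in a different component.

No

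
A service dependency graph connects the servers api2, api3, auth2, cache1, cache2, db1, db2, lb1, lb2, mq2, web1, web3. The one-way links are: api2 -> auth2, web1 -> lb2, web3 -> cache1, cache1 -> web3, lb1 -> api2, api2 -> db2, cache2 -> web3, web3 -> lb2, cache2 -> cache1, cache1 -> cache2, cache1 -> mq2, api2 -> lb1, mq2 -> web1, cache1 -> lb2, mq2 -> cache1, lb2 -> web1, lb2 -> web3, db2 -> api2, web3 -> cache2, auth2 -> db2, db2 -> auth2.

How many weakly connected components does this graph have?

4

From api2: component {api2, auth2, db2, lb1}.
From api3: component {api3}.
From cache1: component {cache1, cache2, lb2, mq2, web1, web3}.
From db1: component {db1}.
That's 4 components.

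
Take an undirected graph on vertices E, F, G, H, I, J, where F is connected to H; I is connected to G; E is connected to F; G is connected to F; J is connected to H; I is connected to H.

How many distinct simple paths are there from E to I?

2

E–F–G–I
E–F–H–I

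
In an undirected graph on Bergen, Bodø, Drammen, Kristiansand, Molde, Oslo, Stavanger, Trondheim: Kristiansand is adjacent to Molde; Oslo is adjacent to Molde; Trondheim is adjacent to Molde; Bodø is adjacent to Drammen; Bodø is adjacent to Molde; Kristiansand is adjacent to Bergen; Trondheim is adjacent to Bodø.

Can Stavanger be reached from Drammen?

No

Explore from Drammen.
Distance 1: reach Bodø.
Distance 2: reach Molde, Trondheim.
Distance 3: reach Kristiansand, Oslo.
Distance 4: reach Bergen.
The search is exhausted without reaching Stavanger; it lies in a different component.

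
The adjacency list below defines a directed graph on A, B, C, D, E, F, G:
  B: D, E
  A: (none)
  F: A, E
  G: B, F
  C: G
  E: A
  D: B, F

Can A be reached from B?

Explore from B.
Distance 1: reach D, E.
Distance 2: reach A, F.
Found A.

Yes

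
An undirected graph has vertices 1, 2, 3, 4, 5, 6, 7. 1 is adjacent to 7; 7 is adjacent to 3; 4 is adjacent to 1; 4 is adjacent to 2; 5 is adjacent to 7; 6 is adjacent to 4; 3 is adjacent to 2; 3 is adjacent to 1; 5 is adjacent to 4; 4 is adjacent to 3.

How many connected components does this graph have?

1

From 1: component {1, 2, 3, 4, 5, 6, 7}.
That's 1 component.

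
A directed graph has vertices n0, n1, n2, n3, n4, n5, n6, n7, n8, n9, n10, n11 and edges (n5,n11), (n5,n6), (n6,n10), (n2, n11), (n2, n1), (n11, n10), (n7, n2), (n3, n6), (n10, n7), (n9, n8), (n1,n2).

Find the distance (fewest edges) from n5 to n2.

4

Distance 0: n5.
Distance 1: n6, n11.
Distance 2: n10.
Distance 3: n7.
Distance 4: n2 — contains n2.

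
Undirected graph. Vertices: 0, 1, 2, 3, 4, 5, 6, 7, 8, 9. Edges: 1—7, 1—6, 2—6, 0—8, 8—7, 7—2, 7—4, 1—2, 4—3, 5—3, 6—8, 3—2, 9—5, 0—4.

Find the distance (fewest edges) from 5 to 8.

Distance 0: 5.
Distance 1: 3, 9.
Distance 2: 2, 4.
Distance 3: 0, 1, 6, 7.
Distance 4: 8 — contains 8.

4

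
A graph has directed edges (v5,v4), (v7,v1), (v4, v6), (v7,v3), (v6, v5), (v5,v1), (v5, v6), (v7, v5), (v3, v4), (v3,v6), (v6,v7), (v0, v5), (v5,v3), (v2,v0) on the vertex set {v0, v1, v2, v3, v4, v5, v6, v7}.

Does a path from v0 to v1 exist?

Explore from v0.
Distance 1: reach v5.
Distance 2: reach v1, v3, v4, v6.
Found v1.

Yes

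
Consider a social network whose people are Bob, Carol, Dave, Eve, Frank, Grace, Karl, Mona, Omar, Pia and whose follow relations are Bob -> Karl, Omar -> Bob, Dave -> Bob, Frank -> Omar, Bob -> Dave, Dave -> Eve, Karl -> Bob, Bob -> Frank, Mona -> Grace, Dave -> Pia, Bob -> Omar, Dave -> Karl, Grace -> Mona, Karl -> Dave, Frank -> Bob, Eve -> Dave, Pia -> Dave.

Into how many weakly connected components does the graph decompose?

From Bob: component {Bob, Dave, Eve, Frank, Karl, Omar, Pia}.
From Carol: component {Carol}.
From Grace: component {Grace, Mona}.
That's 3 components.

3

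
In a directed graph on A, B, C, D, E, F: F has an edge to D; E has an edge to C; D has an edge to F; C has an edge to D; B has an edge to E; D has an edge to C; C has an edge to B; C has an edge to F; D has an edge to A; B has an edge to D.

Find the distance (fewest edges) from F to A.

Distance 0: F.
Distance 1: D.
Distance 2: A, C — contains A.

2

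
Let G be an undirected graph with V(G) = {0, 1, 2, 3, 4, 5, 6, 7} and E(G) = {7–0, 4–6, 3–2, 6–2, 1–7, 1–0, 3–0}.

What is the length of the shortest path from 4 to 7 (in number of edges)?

5

Distance 0: 4.
Distance 1: 6.
Distance 2: 2.
Distance 3: 3.
Distance 4: 0.
Distance 5: 1, 7 — contains 7.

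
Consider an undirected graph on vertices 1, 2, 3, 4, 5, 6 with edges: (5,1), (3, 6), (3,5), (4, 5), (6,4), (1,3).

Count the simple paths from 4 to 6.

3

4–5–1–3–6
4–5–3–6
4–6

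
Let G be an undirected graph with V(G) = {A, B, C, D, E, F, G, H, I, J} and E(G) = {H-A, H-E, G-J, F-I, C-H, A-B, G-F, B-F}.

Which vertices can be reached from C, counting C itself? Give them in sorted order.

A, B, C, E, F, G, H, I, J

Start at C.
Its neighbours: H.
Then their neighbours: A, E.
Then next layer: B.
Then next layer: F.
Then next layer: G, I.
Then next layer: J.
Nothing further is reachable.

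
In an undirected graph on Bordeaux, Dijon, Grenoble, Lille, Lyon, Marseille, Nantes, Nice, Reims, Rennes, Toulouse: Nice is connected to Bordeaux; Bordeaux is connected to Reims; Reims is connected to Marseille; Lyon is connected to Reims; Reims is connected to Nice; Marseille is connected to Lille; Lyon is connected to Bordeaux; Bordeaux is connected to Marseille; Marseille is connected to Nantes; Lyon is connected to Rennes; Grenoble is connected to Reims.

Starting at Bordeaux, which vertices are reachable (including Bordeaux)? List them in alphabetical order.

Start at Bordeaux.
Its neighbours: Lyon, Marseille, Nice, Reims.
Then their neighbours: Grenoble, Lille, Nantes, Rennes.
Nothing further is reachable.

Bordeaux, Grenoble, Lille, Lyon, Marseille, Nantes, Nice, Reims, Rennes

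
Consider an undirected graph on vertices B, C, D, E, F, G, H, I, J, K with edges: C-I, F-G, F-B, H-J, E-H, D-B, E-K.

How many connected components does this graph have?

From B: component {B, D, F, G}.
From C: component {C, I}.
From E: component {E, H, J, K}.
That's 3 components.

3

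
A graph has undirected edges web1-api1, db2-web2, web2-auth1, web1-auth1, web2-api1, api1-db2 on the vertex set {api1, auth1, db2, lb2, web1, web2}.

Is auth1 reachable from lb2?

lb2 has no edges, so nothing is reachable from it.

No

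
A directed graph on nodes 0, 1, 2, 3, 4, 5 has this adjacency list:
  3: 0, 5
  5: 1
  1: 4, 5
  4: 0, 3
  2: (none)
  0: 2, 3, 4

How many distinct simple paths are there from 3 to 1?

3→5→1

1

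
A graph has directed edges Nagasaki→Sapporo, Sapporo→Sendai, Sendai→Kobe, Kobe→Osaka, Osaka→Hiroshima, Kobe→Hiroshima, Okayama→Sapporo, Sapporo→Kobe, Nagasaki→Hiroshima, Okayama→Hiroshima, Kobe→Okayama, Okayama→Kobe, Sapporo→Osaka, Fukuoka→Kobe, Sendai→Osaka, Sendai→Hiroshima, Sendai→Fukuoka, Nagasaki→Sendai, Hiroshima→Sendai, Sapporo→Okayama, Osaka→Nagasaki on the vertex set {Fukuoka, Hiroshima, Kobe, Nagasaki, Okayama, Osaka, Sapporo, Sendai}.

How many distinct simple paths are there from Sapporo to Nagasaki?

12

Sapporo→Kobe→Hiroshima→Sendai→Osaka→Nagasaki
Sapporo→Kobe→Okayama→Hiroshima→Sendai→Osaka→Nagasaki
Sapporo→Kobe→Osaka→Nagasaki
Sapporo→Okayama→Hiroshima→Sendai→Fukuoka→Kobe→Osaka→Nagasaki
Sapporo→Okayama→Hiroshima→Sendai→Kobe→Osaka→Nagasaki
Sapporo→Okayama→Hiroshima→Sendai→Osaka→Nagasaki
Sapporo→Okayama→Kobe→Hiroshima→Sendai→Osaka→Nagasaki
Sapporo→Okayama→Kobe→Osaka→Nagasaki
Sapporo→Osaka→Nagasaki
Sapporo→Sendai→Fukuoka→Kobe→Osaka→Nagasaki
Sapporo→Sendai→Kobe→Osaka→Nagasaki
Sapporo→Sendai→Osaka→Nagasaki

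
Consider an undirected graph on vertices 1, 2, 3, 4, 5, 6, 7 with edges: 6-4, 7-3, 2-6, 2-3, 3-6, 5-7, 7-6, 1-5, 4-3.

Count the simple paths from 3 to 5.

4

3–2–6–7–5
3–4–6–7–5
3–6–7–5
3–7–5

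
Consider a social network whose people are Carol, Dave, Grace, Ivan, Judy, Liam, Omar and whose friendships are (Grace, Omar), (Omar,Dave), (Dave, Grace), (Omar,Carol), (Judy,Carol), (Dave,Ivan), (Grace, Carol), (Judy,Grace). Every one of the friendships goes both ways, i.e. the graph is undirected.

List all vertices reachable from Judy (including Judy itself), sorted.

Start at Judy.
Its neighbours: Carol, Grace.
Then their neighbours: Dave, Omar.
Then next layer: Ivan.
Nothing further is reachable.

Carol, Dave, Grace, Ivan, Judy, Omar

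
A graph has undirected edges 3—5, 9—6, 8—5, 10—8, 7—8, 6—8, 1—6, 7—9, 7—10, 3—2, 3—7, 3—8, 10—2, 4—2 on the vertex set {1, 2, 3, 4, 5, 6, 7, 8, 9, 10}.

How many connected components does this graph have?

1

From 1: component {1, 2, 3, 4, 5, 6, 7, 8, 9, 10}.
That's 1 component.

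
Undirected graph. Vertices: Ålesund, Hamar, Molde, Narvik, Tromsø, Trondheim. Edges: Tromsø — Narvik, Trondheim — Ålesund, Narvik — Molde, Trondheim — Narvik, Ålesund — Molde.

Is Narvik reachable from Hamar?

Hamar has no edges, so nothing is reachable from it.

No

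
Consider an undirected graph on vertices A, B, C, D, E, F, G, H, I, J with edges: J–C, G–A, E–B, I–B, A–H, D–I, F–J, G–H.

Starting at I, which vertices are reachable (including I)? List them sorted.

Start at I.
Its neighbours: B, D.
Then their neighbours: E.
Nothing further is reachable.

B, D, E, I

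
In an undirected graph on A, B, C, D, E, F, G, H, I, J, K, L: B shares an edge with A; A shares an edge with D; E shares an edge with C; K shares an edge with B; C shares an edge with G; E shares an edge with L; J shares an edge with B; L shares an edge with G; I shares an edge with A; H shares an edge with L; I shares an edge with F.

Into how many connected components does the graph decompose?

From A: component {A, B, D, F, I, J, K}.
From C: component {C, E, G, H, L}.
That's 2 components.

2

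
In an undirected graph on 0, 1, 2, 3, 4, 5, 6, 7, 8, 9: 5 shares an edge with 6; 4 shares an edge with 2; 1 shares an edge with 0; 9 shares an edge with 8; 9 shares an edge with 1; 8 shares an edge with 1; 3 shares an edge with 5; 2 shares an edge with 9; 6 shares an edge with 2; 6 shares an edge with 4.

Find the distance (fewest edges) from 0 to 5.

5

Distance 0: 0.
Distance 1: 1.
Distance 2: 8, 9.
Distance 3: 2.
Distance 4: 4, 6.
Distance 5: 5 — contains 5.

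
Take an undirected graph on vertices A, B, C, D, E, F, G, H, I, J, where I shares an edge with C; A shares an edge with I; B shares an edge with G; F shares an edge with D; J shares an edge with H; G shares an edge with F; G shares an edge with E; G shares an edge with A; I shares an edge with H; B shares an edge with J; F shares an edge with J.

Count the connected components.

1

From A: component {A, B, C, D, E, F, G, H, I, J}.
That's 1 component.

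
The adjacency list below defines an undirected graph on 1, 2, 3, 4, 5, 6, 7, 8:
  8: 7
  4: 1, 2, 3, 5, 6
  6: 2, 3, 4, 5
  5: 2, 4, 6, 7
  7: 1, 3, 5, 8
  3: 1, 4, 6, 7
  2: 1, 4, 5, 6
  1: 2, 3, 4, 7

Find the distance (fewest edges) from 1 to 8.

2

Distance 0: 1.
Distance 1: 2, 3, 4, 7.
Distance 2: 5, 6, 8 — contains 8.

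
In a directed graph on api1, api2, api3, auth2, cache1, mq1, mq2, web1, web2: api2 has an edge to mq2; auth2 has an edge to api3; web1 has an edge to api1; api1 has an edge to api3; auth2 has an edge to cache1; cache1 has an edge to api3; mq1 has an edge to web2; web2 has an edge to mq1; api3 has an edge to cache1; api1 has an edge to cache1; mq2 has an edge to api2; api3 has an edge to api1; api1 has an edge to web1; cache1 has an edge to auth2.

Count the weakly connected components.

3

From api1: component {api1, api3, auth2, cache1, web1}.
From api2: component {api2, mq2}.
From mq1: component {mq1, web2}.
That's 3 components.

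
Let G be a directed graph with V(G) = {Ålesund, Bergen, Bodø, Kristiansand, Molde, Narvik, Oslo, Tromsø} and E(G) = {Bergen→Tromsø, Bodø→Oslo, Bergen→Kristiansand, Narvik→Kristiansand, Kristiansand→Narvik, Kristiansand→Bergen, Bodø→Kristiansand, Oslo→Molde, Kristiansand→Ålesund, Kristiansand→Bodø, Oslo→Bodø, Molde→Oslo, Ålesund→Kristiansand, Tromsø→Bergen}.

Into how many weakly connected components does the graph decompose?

From Ålesund: component {Ålesund, Bergen, Bodø, Kristiansand, Molde, Narvik, Oslo, Tromsø}.
That's 1 component.

1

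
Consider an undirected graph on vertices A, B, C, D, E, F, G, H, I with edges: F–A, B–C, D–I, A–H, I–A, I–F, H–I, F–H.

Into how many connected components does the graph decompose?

From A: component {A, D, F, H, I}.
From B: component {B, C}.
From E: component {E}.
From G: component {G}.
That's 4 components.

4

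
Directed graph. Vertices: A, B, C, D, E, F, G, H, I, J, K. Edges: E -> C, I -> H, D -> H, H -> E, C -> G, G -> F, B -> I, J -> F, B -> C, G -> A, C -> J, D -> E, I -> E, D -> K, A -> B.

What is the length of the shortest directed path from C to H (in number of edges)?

Distance 0: C.
Distance 1: G, J.
Distance 2: A, F.
Distance 3: B.
Distance 4: I.
Distance 5: E, H — contains H.

5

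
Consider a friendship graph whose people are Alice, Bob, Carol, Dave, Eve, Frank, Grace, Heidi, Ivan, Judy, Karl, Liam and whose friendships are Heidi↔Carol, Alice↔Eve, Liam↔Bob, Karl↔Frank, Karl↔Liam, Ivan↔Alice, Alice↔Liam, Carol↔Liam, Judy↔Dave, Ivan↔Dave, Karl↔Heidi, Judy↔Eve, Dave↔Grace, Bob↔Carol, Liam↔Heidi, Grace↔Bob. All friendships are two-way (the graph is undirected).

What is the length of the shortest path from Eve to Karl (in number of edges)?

Distance 0: Eve.
Distance 1: Alice, Judy.
Distance 2: Dave, Ivan, Liam.
Distance 3: Bob, Carol, Grace, Heidi, Karl — contains Karl.

3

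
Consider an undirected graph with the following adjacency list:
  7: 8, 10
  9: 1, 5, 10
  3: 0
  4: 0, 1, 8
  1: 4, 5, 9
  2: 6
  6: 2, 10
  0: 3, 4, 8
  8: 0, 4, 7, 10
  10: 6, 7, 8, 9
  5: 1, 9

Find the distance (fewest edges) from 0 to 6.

3

Distance 0: 0.
Distance 1: 3, 4, 8.
Distance 2: 1, 7, 10.
Distance 3: 5, 6, 9 — contains 6.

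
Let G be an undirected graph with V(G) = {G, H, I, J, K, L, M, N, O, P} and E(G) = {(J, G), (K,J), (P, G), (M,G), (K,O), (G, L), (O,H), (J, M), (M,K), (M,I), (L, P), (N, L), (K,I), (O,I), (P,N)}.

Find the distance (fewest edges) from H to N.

6

Distance 0: H.
Distance 1: O.
Distance 2: I, K.
Distance 3: J, M.
Distance 4: G.
Distance 5: L, P.
Distance 6: N — contains N.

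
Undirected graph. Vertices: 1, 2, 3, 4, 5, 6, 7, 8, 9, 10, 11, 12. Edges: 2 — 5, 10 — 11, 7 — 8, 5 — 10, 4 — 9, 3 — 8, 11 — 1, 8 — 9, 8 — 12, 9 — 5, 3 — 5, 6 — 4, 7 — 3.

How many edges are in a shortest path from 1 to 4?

5

Distance 0: 1.
Distance 1: 11.
Distance 2: 10.
Distance 3: 5.
Distance 4: 2, 3, 9.
Distance 5: 4, 7, 8 — contains 4.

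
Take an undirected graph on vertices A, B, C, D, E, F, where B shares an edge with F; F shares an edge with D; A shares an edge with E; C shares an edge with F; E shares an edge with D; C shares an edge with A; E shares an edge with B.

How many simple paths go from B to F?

B–E–A–C–F
B–E–D–F
B–F

3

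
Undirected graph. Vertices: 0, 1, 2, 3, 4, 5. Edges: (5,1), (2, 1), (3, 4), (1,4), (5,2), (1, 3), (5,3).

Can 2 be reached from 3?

Yes

Explore from 3.
Distance 1: reach 1, 4, 5.
Distance 2: reach 2.
Found 2.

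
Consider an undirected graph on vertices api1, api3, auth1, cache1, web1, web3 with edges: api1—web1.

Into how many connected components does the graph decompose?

5

From api1: component {api1, web1}.
From api3: component {api3}.
From auth1: component {auth1}.
From cache1: component {cache1}.
From web3: component {web3}.
That's 5 components.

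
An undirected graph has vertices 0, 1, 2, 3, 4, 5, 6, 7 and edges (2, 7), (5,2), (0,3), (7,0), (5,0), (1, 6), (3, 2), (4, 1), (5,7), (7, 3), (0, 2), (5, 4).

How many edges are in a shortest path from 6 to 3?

Distance 0: 6.
Distance 1: 1.
Distance 2: 4.
Distance 3: 5.
Distance 4: 0, 2, 7.
Distance 5: 3 — contains 3.

5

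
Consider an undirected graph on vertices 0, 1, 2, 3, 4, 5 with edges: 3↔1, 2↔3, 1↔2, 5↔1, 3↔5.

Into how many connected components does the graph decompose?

From 0: component {0}.
From 1: component {1, 2, 3, 5}.
From 4: component {4}.
That's 3 components.

3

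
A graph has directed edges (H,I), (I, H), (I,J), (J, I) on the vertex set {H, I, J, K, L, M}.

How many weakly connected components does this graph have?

4

From H: component {H, I, J}.
From K: component {K}.
From L: component {L}.
From M: component {M}.
That's 4 components.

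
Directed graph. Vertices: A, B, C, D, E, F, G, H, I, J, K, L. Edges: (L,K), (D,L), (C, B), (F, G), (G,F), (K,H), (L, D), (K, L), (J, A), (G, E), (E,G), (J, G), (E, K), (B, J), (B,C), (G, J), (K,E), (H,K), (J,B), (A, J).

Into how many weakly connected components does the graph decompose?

From A: component {A, B, C, D, E, F, G, H, J, K, L}.
From I: component {I}.
That's 2 components.

2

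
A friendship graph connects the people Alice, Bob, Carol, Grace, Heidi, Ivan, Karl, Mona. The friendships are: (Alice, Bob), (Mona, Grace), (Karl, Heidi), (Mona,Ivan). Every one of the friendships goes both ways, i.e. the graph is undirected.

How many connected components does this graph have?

From Alice: component {Alice, Bob}.
From Carol: component {Carol}.
From Grace: component {Grace, Ivan, Mona}.
From Heidi: component {Heidi, Karl}.
That's 4 components.

4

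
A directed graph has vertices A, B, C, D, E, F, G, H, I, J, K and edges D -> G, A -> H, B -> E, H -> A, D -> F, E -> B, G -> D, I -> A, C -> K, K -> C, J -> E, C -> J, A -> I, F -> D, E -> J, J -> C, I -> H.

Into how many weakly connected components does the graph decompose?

From A: component {A, H, I}.
From B: component {B, C, E, J, K}.
From D: component {D, F, G}.
That's 3 components.

3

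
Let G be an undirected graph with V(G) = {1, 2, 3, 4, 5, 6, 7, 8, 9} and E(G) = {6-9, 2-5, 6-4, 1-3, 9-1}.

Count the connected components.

From 1: component {1, 3, 4, 6, 9}.
From 2: component {2, 5}.
From 7: component {7}.
From 8: component {8}.
That's 4 components.

4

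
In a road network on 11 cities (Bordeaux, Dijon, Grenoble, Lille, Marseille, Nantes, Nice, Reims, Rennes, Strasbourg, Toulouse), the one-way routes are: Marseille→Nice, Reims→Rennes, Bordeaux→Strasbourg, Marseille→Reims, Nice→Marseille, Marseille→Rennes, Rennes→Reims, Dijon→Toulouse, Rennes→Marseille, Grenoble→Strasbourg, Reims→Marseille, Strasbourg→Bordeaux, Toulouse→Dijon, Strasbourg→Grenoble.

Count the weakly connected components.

From Bordeaux: component {Bordeaux, Grenoble, Strasbourg}.
From Dijon: component {Dijon, Toulouse}.
From Lille: component {Lille}.
From Marseille: component {Marseille, Nice, Reims, Rennes}.
From Nantes: component {Nantes}.
That's 5 components.

5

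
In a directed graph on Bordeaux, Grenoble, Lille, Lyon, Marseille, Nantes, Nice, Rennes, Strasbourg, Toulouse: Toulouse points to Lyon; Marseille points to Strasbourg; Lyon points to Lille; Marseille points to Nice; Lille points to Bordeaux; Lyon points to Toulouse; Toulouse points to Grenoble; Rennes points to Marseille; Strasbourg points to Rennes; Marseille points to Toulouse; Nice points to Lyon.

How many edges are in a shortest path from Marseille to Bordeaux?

4

Distance 0: Marseille.
Distance 1: Nice, Strasbourg, Toulouse.
Distance 2: Grenoble, Lyon, Rennes.
Distance 3: Lille.
Distance 4: Bordeaux — contains Bordeaux.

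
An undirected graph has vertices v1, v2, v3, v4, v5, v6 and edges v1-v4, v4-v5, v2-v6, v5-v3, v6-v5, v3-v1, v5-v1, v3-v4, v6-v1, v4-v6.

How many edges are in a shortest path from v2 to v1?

2

Distance 0: v2.
Distance 1: v6.
Distance 2: v1, v4, v5 — contains v1.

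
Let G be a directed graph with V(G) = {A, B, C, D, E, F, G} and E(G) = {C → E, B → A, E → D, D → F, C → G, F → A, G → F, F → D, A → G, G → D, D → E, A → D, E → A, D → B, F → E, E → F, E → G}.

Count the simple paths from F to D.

F→A→D
F→A→G→D
F→D
F→E→A→D
F→E→A→G→D
F→E→D
F→E→G→D

7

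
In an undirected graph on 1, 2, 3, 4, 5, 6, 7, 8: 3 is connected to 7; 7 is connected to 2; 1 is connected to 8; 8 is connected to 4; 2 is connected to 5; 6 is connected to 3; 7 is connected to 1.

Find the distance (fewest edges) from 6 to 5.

4

Distance 0: 6.
Distance 1: 3.
Distance 2: 7.
Distance 3: 1, 2.
Distance 4: 5, 8 — contains 5.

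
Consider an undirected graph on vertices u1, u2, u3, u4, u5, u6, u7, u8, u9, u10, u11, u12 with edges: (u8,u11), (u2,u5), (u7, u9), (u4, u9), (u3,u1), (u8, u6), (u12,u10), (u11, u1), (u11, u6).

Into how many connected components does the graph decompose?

From u1: component {u1, u3, u6, u8, u11}.
From u2: component {u2, u5}.
From u4: component {u4, u7, u9}.
From u10: component {u10, u12}.
That's 4 components.

4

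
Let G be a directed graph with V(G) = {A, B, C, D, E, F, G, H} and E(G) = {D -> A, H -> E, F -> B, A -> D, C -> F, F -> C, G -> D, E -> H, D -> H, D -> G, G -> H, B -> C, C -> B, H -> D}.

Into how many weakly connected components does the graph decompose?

From A: component {A, D, E, G, H}.
From B: component {B, C, F}.
That's 2 components.

2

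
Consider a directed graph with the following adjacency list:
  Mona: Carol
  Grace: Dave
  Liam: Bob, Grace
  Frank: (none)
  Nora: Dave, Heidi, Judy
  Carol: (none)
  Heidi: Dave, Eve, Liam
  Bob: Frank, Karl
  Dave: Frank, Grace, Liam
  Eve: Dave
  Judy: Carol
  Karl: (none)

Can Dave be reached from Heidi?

Explore from Heidi.
Distance 1: reach Dave, Eve, Liam.
Found Dave.

Yes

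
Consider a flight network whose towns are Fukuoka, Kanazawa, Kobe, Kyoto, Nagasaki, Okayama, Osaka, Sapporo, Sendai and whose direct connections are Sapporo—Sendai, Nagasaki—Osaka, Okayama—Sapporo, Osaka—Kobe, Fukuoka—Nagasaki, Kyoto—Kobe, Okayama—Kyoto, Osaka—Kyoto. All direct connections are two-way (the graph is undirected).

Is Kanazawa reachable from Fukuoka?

No

Explore from Fukuoka.
Distance 1: reach Nagasaki.
Distance 2: reach Osaka.
Distance 3: reach Kobe, Kyoto.
Distance 4: reach Okayama.
Distance 5: reach Sapporo.
Distance 6: reach Sendai.
The search is exhausted without reaching Kanazawa; it lies in a different component.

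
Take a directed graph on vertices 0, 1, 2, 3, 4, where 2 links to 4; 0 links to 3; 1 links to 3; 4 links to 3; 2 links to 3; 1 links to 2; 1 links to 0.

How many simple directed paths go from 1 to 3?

4

1→0→3
1→2→3
1→2→4→3
1→3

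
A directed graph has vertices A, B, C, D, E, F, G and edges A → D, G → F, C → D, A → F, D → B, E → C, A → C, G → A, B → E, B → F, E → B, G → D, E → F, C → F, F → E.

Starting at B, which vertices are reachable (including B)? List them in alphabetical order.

B, C, D, E, F

Start at B.
Its neighbours: E, F.
Then their neighbours: C.
Then next layer: D.
Nothing further is reachable.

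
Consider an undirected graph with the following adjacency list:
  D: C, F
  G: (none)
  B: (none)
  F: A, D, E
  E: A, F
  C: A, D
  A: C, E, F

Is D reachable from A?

Yes

Explore from A.
Distance 1: reach C, E, F.
Distance 2: reach D.
Found D.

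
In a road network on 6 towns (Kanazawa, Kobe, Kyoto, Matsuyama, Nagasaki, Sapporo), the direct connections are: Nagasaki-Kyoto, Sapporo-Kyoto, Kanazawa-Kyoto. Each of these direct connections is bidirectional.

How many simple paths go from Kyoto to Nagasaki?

1

Kyoto–Nagasaki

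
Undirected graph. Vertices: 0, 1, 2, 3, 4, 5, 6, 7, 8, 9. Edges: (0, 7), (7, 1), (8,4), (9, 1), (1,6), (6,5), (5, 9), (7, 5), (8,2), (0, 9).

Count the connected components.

From 0: component {0, 1, 5, 6, 7, 9}.
From 2: component {2, 4, 8}.
From 3: component {3}.
That's 3 components.

3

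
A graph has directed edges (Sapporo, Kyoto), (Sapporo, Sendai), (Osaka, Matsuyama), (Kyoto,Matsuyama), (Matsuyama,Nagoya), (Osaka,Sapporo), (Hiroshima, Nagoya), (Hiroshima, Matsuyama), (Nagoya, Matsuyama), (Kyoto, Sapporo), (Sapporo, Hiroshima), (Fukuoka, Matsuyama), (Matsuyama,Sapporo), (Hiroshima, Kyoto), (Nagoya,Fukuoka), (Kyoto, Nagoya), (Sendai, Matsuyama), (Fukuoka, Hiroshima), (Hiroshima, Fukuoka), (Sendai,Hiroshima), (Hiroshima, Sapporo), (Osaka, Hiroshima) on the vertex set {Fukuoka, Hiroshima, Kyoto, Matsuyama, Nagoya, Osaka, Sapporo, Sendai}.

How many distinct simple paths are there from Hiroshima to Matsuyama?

Hiroshima→Fukuoka→Matsuyama
Hiroshima→Kyoto→Matsuyama
Hiroshima→Kyoto→Nagoya→Fukuoka→Matsuyama
Hiroshima→Kyoto→Nagoya→Matsuyama
Hiroshima→Kyoto→Sapporo→Sendai→Matsuyama
Hiroshima→Matsuyama
Hiroshima→Nagoya→Fukuoka→Matsuyama
Hiroshima→Nagoya→Matsuyama
Hiroshima→Sapporo→Kyoto→Matsuyama
Hiroshima→Sapporo→Kyoto→Nagoya→Fukuoka→Matsuyama
Hiroshima→Sapporo→Kyoto→Nagoya→Matsuyama
Hiroshima→Sapporo→Sendai→Matsuyama

12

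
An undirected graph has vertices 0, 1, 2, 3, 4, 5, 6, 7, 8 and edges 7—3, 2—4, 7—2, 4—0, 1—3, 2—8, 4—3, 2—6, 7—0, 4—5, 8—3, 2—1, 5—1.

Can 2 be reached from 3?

Explore from 3.
Distance 1: reach 1, 4, 7, 8.
Distance 2: reach 0, 2, 5.
Found 2.

Yes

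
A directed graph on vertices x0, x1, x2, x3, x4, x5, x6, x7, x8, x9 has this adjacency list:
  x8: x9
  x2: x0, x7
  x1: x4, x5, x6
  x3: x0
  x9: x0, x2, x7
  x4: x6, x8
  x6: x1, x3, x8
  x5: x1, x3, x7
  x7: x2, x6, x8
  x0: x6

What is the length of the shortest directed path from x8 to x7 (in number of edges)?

Distance 0: x8.
Distance 1: x9.
Distance 2: x0, x2, x7 — contains x7.

2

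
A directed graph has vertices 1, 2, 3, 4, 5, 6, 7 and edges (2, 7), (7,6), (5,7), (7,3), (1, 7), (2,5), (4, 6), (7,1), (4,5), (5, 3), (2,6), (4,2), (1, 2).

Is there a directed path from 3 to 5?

3 has no outgoing edges, so nothing is reachable from it.

No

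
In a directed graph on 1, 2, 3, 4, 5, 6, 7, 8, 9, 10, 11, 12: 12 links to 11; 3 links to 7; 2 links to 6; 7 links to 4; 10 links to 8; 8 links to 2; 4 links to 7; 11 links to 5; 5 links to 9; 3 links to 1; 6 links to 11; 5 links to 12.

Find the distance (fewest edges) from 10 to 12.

6

Distance 0: 10.
Distance 1: 8.
Distance 2: 2.
Distance 3: 6.
Distance 4: 11.
Distance 5: 5.
Distance 6: 9, 12 — contains 12.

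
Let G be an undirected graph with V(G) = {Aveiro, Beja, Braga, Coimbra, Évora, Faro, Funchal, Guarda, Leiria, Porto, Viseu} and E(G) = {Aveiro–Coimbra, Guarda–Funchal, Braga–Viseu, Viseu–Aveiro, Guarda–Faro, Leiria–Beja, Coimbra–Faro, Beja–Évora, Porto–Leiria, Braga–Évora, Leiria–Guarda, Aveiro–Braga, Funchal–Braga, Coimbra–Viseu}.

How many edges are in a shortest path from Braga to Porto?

4

Distance 0: Braga.
Distance 1: Aveiro, Évora, Funchal, Viseu.
Distance 2: Beja, Coimbra, Guarda.
Distance 3: Faro, Leiria.
Distance 4: Porto — contains Porto.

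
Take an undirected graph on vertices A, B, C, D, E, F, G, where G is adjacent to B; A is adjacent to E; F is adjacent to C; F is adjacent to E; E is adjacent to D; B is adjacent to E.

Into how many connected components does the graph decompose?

From A: component {A, B, C, D, E, F, G}.
That's 1 component.

1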